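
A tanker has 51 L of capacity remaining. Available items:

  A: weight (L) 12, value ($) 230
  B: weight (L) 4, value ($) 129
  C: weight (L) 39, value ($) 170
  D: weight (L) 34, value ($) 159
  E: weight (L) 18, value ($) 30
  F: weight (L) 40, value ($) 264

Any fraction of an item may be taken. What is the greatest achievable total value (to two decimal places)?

Order: B (129/4=32.25) > A (230/12=19.17) > F (264/40=6.60) > D (159/34=4.68) > C (170/39=4.36) > E (30/18=1.67)
Fill: take B (4 @ 129) → take A (12 @ 230) → take 35/40 of F → 231.00; 51/51 used.
Total value = 590.00

590.00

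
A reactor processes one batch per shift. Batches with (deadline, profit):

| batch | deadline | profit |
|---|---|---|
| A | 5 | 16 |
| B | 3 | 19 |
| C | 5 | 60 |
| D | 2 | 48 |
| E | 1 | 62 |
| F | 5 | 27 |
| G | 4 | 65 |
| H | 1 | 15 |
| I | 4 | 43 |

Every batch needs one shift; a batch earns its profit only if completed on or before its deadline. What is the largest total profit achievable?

Take jobs in profit order; each goes to the latest open slot no later than its deadline.
By profit: G(d4,65), E(d1,62), C(d5,60), D(d2,48), I(d4,43), F(d5,27), B(d3,19), A(d5,16), H(d1,15)
G→slot 4; E→slot 1; C→slot 5; D→slot 2; I→slot 3; F skipped; B skipped; A skipped; H skipped.
Profit = 62 + 48 + 43 + 65 + 60 = 278

278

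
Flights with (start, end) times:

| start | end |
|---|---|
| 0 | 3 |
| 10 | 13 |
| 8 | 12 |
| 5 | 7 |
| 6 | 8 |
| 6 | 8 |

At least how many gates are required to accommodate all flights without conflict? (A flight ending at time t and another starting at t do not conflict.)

3

Events (time:±→running): 0:+→1 3:-→0 5:+→1 6:+→2 6:+→3 … peak 3.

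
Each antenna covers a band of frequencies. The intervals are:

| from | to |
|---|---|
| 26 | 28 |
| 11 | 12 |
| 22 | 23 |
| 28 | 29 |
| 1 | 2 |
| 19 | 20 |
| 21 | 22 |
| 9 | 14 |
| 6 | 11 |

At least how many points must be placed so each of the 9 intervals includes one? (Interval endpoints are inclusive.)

5

Sort by right endpoint; whenever an interval is uncovered, place a point at its right end.
Sorted: [1,2] [6,11] [11,12] [9,14] [19,20] [21,22] [22,23] [26,28] [28,29]
{[1,2]} hit by 2; {[6,11],[11,12],[9,14]} hit by 11; {[19,20]} hit by 20; {[21,22],[22,23]} hit by 22; {[26,28],[28,29]} hit by 28.
Points: 2, 11, 20, 22, 28 (5 total).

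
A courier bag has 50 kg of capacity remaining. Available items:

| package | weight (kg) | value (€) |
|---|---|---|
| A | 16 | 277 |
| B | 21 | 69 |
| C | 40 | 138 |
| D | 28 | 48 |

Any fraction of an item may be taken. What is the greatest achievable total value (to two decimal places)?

394.30

Greedy by value/weight ratio, highest first.
Ratios (sorted): A 17.31, C 3.45, B 3.29, D 1.71
take A (16 @ 277); take 34/40 of C → 117.30. Capacity used 50/50.
Total value = 394.30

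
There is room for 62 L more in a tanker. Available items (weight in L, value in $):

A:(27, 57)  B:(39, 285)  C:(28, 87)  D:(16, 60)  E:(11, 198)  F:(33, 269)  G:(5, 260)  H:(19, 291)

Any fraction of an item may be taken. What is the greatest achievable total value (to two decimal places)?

969.09

Ratios (sorted): G 52.00, E 18.00, H 15.32, F 8.15, B 7.31, D 3.75, C 3.11, A 2.11
take G (5 @ 260); take E (11 @ 198); take H (19 @ 291); take 27/33 of F → 220.09. Capacity used 62/62.
Total value = 969.09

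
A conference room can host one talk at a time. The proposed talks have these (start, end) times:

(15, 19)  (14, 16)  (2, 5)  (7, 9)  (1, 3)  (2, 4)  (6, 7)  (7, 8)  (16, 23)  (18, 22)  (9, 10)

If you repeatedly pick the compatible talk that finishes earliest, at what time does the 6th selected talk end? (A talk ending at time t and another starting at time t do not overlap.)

Sort by end time and greedily take each interval whose start is ≥ the last chosen end.
By end time: (1,3), (2,4), (2,5), (6,7), (7,8), (7,9), (9,10), (14,16), (15,19), (18,22), (16,23).
Pick (1,3); next start ≥ 3 → (6,7); next start ≥ 7 → (7,8); next start ≥ 8 → (9,10); next start ≥ 10 → (14,16); next start ≥ 16 → (18,22).
Selected: (1,3) (6,7) (7,8) (9,10) (14,16) (18,22)

22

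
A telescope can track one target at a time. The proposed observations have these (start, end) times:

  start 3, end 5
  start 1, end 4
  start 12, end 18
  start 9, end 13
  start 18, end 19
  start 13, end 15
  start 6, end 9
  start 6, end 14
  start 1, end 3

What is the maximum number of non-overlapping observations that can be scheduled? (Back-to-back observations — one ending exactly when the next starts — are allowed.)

Sort by end time and greedily take each interval whose start is ≥ the last chosen end.
By end time: (1,3), (1,4), (3,5), (6,9), (9,13), (6,14), (13,15), (12,18), (18,19).
Pick (1,3); next start ≥ 3 → (3,5); next start ≥ 5 → (6,9); next start ≥ 9 → (9,13); next start ≥ 13 → (13,15); next start ≥ 15 → (18,19).
Selected 6 observations.

6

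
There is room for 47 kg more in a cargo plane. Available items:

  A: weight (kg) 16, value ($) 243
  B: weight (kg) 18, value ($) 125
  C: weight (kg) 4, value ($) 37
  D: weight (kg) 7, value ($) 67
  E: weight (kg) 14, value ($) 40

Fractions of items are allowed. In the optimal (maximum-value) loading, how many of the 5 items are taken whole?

Order: A (243/16=15.19) > D (67/7=9.57) > C (37/4=9.25) > B (125/18=6.94) > E (40/14=2.86)
Fill: take A (16 @ 243) → take D (7 @ 67) → take C (4 @ 37) → take B (18 @ 125) → take 2/14 of E → 5.71; 47/47 used.
4 item(s) taken whole; one partial (take 2/14 of E).

4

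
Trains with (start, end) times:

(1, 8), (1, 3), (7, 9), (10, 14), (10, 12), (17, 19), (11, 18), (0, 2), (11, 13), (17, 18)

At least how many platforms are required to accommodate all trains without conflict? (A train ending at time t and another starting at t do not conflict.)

4

starts: [0, 1, 1, 7, 10, 10, 11, 11, 17, 17]
ends:   [2, 3, 8, 9, 12, 13, 14, 18, 18, 19]
s0→1 s1→2 s1→3 e2→2 e3→1 s7→2 e8→1 e9→0 s10→1 s10→2 s11→3 s11→4  — peak 4.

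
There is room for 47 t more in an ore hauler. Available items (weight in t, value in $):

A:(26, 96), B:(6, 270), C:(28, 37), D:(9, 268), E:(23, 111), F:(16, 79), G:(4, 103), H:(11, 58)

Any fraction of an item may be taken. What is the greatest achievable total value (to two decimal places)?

782.83

Order: B (270/6=45.00) > D (268/9=29.78) > G (103/4=25.75) > H (58/11=5.27) > F (79/16=4.94) > E (111/23=4.83) > A (96/26=3.69) > C (37/28=1.32)
Fill: take B (6 @ 270) → take D (9 @ 268) → take G (4 @ 103) → take H (11 @ 58) → take F (16 @ 79) → take 1/23 of E → 4.83; 47/47 used.
Total value = 782.83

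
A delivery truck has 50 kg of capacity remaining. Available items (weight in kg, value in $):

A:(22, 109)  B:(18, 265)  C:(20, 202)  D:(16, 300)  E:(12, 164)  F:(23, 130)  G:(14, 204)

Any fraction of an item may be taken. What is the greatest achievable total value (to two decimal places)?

796.33

Order: D (300/16=18.75) > B (265/18=14.72) > G (204/14=14.57) > E (164/12=13.67) > C (202/20=10.10) > F (130/23=5.65) > A (109/22=4.95)
Fill: take D (16 @ 300) → take B (18 @ 265) → take G (14 @ 204) → take 2/12 of E → 27.33; 50/50 used.
Total value = 796.33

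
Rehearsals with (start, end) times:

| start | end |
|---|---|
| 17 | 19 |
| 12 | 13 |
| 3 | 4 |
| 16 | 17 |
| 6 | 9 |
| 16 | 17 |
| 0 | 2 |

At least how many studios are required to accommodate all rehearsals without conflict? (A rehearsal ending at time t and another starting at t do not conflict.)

2

Count concurrent intervals with a sweep; the peak is the room count.
Events (time:±→running): 0:+→1 2:-→0 3:+→1 4:-→0 6:+→1 9:-→0 12:+→1 13:-→0 16:+→1 16:+→2 … peak 2.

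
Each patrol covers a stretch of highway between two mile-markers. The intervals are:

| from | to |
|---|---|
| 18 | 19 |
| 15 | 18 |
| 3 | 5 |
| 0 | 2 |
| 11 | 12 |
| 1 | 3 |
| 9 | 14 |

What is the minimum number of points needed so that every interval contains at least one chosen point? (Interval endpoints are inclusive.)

Process intervals by earliest right end; each time one isn't hit yet, stab at its right endpoint.
Sorted: [0,2] [1,3] [3,5] [11,12] [9,14] [15,18] [18,19]
{[0,2],[1,3]} hit by 2; {[3,5]} hit by 5; {[11,12],[9,14]} hit by 12; {[15,18],[18,19]} hit by 18.
Points: 2, 5, 12, 18 (4 total).

4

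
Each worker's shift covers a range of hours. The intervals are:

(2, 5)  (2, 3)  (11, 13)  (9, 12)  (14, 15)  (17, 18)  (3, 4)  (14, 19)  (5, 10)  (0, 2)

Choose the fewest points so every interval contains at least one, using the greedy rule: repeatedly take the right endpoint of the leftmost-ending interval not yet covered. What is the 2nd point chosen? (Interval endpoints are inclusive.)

Sort by right endpoint; whenever an interval is uncovered, place a point at its right end.
Sorted: [0,2] [2,3] [3,4] [2,5] [5,10] [9,12] [11,13] [14,15] [17,18] [14,19]
{[0,2],[2,3]} hit by 2; {[3,4],[2,5]} hit by 4; {[5,10],[9,12]} hit by 10; {[11,13]} hit by 13; {[14,15]} hit by 15; {[17,18],[14,19]} hit by 18.
Points: 2, 4, 10, 13, 15, 18 (6 total).

4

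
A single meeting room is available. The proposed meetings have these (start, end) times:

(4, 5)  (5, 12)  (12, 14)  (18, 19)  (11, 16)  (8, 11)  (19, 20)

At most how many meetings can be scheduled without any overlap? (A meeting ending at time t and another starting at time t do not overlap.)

Greedy by earliest finish: after sorting by end time, pick each interval compatible with the last pick.
Sorted by end: (4,5)  (8,11)  (5,12)  (12,14)  (11,16)  (18,19)  (19,20)
take (4,5); take (8,11); take (12,14); skip (11,16); take (18,19); take (19,20).
Selected 5 meetings.

5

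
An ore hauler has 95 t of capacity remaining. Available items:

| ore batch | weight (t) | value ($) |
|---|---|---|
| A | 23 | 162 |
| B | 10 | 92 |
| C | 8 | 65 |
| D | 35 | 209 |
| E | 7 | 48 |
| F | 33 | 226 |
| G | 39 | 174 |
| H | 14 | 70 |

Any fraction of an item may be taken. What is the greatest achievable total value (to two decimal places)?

676.60

Ratios (sorted): B 9.20, C 8.12, A 7.04, E 6.86, F 6.85, D 5.97, H 5.00, G 4.46
take B (10 @ 92); take C (8 @ 65); take A (23 @ 162); take E (7 @ 48); take F (33 @ 226); take 14/35 of D → 83.60. Capacity used 95/95.
Total value = 676.60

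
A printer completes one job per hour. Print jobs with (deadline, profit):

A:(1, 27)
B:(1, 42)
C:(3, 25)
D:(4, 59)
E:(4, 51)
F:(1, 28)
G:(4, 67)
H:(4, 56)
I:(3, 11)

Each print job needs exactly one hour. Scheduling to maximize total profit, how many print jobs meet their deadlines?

4

Profit order: G=67 D=59 H=56 E=51 B=42 F=28 A=27 C=25 I=11
Assign: G→slot 4, D→slot 3, H→slot 2, E→slot 1, B skipped, F skipped, A skipped, C skipped, I skipped.
Slots: [1:E] [2:H] [3:D] [4:G]
4 of 9 scheduled.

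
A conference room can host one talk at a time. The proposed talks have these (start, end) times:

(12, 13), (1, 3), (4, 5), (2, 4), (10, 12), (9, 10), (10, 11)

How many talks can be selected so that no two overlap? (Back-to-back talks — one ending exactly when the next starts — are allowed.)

Order by finish time; keep every interval that doesn't clash with the previous kept one.
Sorted by end: (1,3)  (2,4)  (4,5)  (9,10)  (10,11)  (10,12)  (12,13)
take (1,3); take (4,5); take (9,10); take (10,11); take (12,13).
Selected 5 talks.

5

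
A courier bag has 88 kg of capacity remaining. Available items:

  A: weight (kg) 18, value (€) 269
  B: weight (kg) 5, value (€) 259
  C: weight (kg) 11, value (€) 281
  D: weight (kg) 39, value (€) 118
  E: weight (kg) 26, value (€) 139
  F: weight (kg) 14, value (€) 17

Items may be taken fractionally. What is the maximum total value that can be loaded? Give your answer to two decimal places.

1032.72

Order: B (259/5=51.80) > C (281/11=25.55) > A (269/18=14.94) > E (139/26=5.35) > D (118/39=3.03) > F (17/14=1.21)
Fill: take B (5 @ 259) → take C (11 @ 281) → take A (18 @ 269) → take E (26 @ 139) → take 28/39 of D → 84.72; 88/88 used.
Total value = 1032.72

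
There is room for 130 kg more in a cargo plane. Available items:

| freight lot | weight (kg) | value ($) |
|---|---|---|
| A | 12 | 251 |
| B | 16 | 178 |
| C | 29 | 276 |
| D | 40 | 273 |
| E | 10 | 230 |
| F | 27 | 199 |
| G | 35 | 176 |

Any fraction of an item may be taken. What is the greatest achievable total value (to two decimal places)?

1379.70

Order: E (230/10=23.00) > A (251/12=20.92) > B (178/16=11.12) > C (276/29=9.52) > F (199/27=7.37) > D (273/40=6.83) > G (176/35=5.03)
Fill: take E (10 @ 230) → take A (12 @ 251) → take B (16 @ 178) → take C (29 @ 276) → take F (27 @ 199) → take 36/40 of D → 245.70; 130/130 used.
Total value = 1379.70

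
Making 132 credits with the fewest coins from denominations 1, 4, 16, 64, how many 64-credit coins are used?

Use the largest denomination that fits, subtract, and repeat.
132 − 2×64→4 − 1×4→0
Count of 64: 2

2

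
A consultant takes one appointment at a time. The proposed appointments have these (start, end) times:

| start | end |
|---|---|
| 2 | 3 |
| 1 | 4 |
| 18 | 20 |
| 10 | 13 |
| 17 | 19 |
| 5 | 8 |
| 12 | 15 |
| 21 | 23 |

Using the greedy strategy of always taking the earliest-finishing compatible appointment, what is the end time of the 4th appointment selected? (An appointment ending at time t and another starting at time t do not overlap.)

19

Sort by end time and greedily take each interval whose start is ≥ the last chosen end.
By end time: (2,3), (1,4), (5,8), (10,13), (12,15), (17,19), (18,20), (21,23).
Pick (2,3); next start ≥ 3 → (5,8); next start ≥ 8 → (10,13); next start ≥ 13 → (17,19); next start ≥ 19 → (21,23).
Selected: (2,3) (5,8) (10,13) (17,19) (21,23)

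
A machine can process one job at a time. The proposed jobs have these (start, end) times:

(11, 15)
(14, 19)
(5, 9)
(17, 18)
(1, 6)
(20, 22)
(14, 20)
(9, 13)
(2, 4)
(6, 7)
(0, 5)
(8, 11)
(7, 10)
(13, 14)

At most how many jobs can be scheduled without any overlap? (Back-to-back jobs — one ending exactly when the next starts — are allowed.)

Greedy by earliest finish: after sorting by end time, pick each interval compatible with the last pick.
Sorted by end: (2,4)  (0,5)  (1,6)  (6,7)  (5,9)  (7,10)  (8,11)  (9,13)  (13,14)  (11,15)  (17,18)  (14,19)  (14,20)  (20,22)
take (2,4); skip (0,5); take (6,7); take (7,10); skip (8,11); take (13,14); take (17,18); skip (14,19); take (20,22).
Selected 6 jobs.

6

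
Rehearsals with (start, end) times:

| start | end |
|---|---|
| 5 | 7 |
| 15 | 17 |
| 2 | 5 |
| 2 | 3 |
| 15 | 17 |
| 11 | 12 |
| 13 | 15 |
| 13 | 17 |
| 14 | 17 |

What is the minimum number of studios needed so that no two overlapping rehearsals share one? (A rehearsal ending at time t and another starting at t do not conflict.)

Count concurrent intervals with a sweep; the peak is the room count.
Events (time:±→running): 2:+→1 2:+→2 3:-→1 5:-→0 5:+→1 7:-→0 11:+→1 12:-→0 13:+→1 13:+→2 14:+→3 15:-→2 15:+→3 15:+→4 … peak 4.

4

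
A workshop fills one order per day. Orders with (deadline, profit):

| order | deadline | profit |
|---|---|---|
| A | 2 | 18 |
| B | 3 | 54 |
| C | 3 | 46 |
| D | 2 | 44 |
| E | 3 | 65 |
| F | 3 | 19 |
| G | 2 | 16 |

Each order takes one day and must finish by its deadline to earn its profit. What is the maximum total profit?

165

Sort by profit descending; place each in the latest free slot ≤ its deadline.
By profit: E(d3,65), B(d3,54), C(d3,46), D(d2,44), F(d3,19), A(d2,18), G(d2,16)
E→slot 3; B→slot 2; C→slot 1; D skipped; F skipped; A skipped; G skipped.
Profit = 46 + 54 + 65 = 165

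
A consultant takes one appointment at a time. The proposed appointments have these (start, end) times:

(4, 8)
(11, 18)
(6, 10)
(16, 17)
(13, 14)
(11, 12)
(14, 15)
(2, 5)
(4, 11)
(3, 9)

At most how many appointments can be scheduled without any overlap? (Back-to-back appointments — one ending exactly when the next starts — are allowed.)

6

Sort by end time and greedily take each interval whose start is ≥ the last chosen end.
By end time: (2,5), (4,8), (3,9), (6,10), (4,11), (11,12), (13,14), (14,15), (16,17), (11,18).
Pick (2,5); next start ≥ 5 → (6,10); next start ≥ 10 → (11,12); next start ≥ 12 → (13,14); next start ≥ 14 → (14,15); next start ≥ 15 → (16,17).
Selected 6 appointments.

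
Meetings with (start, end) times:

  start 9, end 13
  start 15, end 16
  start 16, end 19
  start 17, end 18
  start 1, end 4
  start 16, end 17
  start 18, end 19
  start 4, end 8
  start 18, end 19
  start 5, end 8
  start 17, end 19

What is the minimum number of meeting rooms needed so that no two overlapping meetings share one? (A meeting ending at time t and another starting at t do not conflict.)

4

The answer is the maximum number of intervals overlapping at any instant.
Events (time:±→running): 1:+→1 4:-→0 4:+→1 5:+→2 8:-→1 8:-→0 9:+→1 13:-→0 15:+→1 16:-→0 16:+→1 16:+→2 17:-→1 17:+→2 17:+→3 18:-→2 18:+→3 18:+→4 … peak 4.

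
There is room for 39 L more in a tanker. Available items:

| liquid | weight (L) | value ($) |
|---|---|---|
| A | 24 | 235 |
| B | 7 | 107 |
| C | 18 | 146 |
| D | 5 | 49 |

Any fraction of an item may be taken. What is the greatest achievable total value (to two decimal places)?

Ratios (sorted): B 15.29, D 9.80, A 9.79, C 8.11
take B (7 @ 107); take D (5 @ 49); take A (24 @ 235); take 3/18 of C → 24.33. Capacity used 39/39.
Total value = 415.33

415.33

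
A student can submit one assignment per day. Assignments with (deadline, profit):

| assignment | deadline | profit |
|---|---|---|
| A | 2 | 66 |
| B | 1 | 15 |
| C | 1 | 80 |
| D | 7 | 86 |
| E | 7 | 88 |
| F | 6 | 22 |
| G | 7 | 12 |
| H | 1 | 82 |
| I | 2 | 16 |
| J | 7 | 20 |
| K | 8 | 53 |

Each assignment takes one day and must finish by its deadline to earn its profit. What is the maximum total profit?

Sort by profit descending; place each in the latest free slot ≤ its deadline.
Profit order: E=88 D=86 H=82 C=80 A=66 K=53 F=22 J=20 I=16 B=15 G=12
Assign: E→slot 7, D→slot 6, H→slot 1, C skipped, A→slot 2, K→slot 8, F→slot 5, J→slot 4, I skipped, B skipped, G→slot 3.
Slots: [1:H] [2:A] [3:G] [4:J] [5:F] [6:D] [7:E] [8:K]
Profit = 82 + 66 + 12 + 20 + 22 + 86 + 88 + 53 = 429

429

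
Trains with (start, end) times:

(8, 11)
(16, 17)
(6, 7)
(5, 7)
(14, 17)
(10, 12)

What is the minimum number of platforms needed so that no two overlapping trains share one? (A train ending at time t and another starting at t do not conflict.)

2

The answer is the maximum number of intervals overlapping at any instant.
starts: [5, 6, 8, 10, 14, 16]
ends:   [7, 7, 11, 12, 17, 17]
s5→1 s6→2  — peak 2.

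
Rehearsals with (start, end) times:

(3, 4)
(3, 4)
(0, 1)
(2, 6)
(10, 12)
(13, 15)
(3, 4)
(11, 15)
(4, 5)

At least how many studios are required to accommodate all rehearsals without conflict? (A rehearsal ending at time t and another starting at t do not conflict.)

4

Count concurrent intervals with a sweep; the peak is the room count.
starts: [0, 2, 3, 3, 3, 4, 10, 11, 13]
ends:   [1, 4, 4, 4, 5, 6, 12, 15, 15]
s0→1 e1→0 s2→1 s3→2 s3→3 s3→4  — peak 4.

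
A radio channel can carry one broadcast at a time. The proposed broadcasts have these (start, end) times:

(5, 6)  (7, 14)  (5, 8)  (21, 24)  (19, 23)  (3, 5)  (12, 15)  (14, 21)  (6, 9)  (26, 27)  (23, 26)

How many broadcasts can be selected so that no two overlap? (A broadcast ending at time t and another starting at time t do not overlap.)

7

By end time: (3,5), (5,6), (5,8), (6,9), (7,14), (12,15), (14,21), (19,23), (21,24), (23,26), (26,27).
Pick (3,5); next start ≥ 5 → (5,6); next start ≥ 6 → (6,9); next start ≥ 9 → (12,15); next start ≥ 15 → (19,23); next start ≥ 23 → (23,26); next start ≥ 26 → (26,27).
Selected 7 broadcasts.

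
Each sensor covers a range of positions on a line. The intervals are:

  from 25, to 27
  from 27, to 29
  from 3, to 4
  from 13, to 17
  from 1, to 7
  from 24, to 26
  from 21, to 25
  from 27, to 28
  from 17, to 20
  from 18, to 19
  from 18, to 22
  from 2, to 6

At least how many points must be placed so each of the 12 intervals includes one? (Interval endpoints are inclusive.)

Process intervals by earliest right end; each time one isn't hit yet, stab at its right endpoint.
Sorted: [3,4] [2,6] [1,7] [13,17] [18,19] [17,20] [18,22] [21,25] [24,26] [25,27] [27,28] [27,29]
{[3,4],[2,6],[1,7]} hit by 4; {[13,17]} hit by 17; {[18,19],[17,20],[18,22]} hit by 19; {[21,25],[24,26],[25,27]} hit by 25; {[27,28],[27,29]} hit by 28.
Points: 4, 17, 19, 25, 28 (5 total).

5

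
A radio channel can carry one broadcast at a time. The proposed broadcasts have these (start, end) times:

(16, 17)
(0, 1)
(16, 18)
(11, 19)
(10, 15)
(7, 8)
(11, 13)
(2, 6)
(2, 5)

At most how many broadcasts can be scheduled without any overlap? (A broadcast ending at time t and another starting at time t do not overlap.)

Sorted by end: (0,1)  (2,5)  (2,6)  (7,8)  (11,13)  (10,15)  (16,17)  (16,18)  (11,19)
take (0,1); take (2,5); take (7,8); take (11,13); skip (10,15); take (16,17); skip (16,18).
Selected 5 broadcasts.

5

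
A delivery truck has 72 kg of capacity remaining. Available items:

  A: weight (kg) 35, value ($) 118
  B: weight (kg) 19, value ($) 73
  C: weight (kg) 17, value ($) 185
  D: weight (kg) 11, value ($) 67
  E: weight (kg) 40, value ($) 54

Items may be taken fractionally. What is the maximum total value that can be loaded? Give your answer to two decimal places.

Order: C (185/17=10.88) > D (67/11=6.09) > B (73/19=3.84) > A (118/35=3.37) > E (54/40=1.35)
Fill: take C (17 @ 185) → take D (11 @ 67) → take B (19 @ 73) → take 25/35 of A → 84.29; 72/72 used.
Total value = 409.29

409.29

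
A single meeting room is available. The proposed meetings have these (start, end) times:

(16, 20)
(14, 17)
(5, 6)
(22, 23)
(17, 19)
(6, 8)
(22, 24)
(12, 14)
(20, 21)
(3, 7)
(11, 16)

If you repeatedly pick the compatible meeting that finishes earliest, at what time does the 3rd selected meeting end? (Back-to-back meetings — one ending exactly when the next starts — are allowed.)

By end time: (5,6), (3,7), (6,8), (12,14), (11,16), (14,17), (17,19), (16,20), (20,21), (22,23), (22,24).
Pick (5,6); next start ≥ 6 → (6,8); next start ≥ 8 → (12,14); next start ≥ 14 → (14,17); next start ≥ 17 → (17,19); next start ≥ 19 → (20,21); next start ≥ 21 → (22,23).
Selected: (5,6) (6,8) (12,14) (14,17) (17,19) (20,21) (22,23)

14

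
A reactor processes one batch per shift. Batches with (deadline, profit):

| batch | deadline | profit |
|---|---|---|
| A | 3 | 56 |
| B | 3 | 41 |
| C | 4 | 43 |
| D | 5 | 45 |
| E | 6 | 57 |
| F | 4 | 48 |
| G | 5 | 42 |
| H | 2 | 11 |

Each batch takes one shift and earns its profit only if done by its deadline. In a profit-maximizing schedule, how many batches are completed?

Profit order: E=57 A=56 F=48 D=45 C=43 G=42 B=41 H=11
Assign: E→slot 6, A→slot 3, F→slot 4, D→slot 5, C→slot 2, G→slot 1, B skipped, H skipped.
Slots: [1:G] [2:C] [3:A] [4:F] [5:D] [6:E]
6 of 8 scheduled.

6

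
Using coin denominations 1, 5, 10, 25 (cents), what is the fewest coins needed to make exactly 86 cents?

5

86 = 3×25 + 1×10 + 1×1
Total coins = 3 + 1 + 1 = 5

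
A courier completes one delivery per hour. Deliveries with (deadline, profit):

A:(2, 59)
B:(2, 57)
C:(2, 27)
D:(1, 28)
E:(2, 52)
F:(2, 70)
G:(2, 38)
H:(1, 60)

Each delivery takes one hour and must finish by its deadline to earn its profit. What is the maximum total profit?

Profit order: F=70 H=60 A=59 B=57 E=52 G=38 D=28 C=27
Assign: F→slot 2, H→slot 1, A skipped, B skipped, E skipped, G skipped, D skipped, C skipped.
Slots: [1:H] [2:F]
Profit = 60 + 70 = 130

130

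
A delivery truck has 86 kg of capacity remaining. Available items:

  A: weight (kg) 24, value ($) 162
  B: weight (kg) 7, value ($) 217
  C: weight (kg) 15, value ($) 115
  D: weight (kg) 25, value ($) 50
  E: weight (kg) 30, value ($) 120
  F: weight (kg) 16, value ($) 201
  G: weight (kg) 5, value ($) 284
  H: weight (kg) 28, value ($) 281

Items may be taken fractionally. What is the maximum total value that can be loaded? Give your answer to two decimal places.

Ratios (sorted): G 56.80, B 31.00, F 12.56, H 10.04, C 7.67, A 6.75, E 4.00, D 2.00
take G (5 @ 284); take B (7 @ 217); take F (16 @ 201); take H (28 @ 281); take C (15 @ 115); take 15/24 of A → 101.25. Capacity used 86/86.
Total value = 1199.25

1199.25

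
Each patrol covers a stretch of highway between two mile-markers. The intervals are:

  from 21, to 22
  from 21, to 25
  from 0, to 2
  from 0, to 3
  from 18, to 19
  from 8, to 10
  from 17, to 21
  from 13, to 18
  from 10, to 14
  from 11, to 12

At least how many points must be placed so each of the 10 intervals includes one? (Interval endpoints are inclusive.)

Process intervals by earliest right end; each time one isn't hit yet, stab at its right endpoint.
By right end: [0,2]  [0,3]  [8,10]  [11,12]  [10,14]  [13,18]  [18,19]  [17,21]  [21,22]  [21,25]
[0,2] uncovered → point at 2; [8,10] uncovered → point at 10; [11,12] uncovered → point at 12; [13,18] uncovered → point at 18; [21,22] uncovered → point at 22.
Points: 2, 10, 12, 18, 22 (5 total).

5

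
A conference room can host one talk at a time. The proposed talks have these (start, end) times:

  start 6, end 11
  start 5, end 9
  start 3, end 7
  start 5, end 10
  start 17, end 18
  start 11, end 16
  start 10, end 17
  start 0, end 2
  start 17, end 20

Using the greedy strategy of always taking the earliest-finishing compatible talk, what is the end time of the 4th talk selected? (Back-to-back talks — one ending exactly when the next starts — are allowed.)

Sort by end time and greedily take each interval whose start is ≥ the last chosen end.
Sorted by end: (0,2)  (3,7)  (5,9)  (5,10)  (6,11)  (11,16)  (10,17)  (17,18)  (17,20)
take (0,2); take (3,7); take (11,16); take (17,18).
Selected: (0,2) (3,7) (11,16) (17,18)

18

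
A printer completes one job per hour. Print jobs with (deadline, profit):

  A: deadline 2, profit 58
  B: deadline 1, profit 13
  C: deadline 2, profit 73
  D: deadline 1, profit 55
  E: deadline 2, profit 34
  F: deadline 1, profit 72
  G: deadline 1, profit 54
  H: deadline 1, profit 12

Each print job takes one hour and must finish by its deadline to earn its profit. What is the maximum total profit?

145

Sort by profit descending; place each in the latest free slot ≤ its deadline.
By profit: C(d2,73), F(d1,72), A(d2,58), D(d1,55), G(d1,54), E(d2,34), B(d1,13), H(d1,12)
C→slot 2; F→slot 1; A skipped; D skipped; G skipped; E skipped; B skipped; H skipped.
Profit = 72 + 73 = 145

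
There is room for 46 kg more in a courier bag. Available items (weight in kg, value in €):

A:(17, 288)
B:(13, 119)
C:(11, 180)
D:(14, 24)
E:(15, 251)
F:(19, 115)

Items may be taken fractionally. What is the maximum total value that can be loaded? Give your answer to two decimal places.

Sort by value per unit weight and fill in that order.
Order: A (288/17=16.94) > E (251/15=16.73) > C (180/11=16.36) > B (119/13=9.15) > F (115/19=6.05) > D (24/14=1.71)
Fill: take A (17 @ 288) → take E (15 @ 251) → take C (11 @ 180) → take 3/13 of B → 27.46; 46/46 used.
Total value = 746.46

746.46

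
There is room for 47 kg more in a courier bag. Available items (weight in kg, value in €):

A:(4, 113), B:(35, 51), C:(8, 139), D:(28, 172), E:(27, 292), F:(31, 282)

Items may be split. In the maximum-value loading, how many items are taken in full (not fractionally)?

3

Order: A (113/4=28.25) > C (139/8=17.38) > E (292/27=10.81) > F (282/31=9.10) > D (172/28=6.14) > B (51/35=1.46)
Fill: take A (4 @ 113) → take C (8 @ 139) → take E (27 @ 292) → take 8/31 of F → 72.77; 47/47 used.
3 item(s) taken whole; one partial (take 8/31 of F).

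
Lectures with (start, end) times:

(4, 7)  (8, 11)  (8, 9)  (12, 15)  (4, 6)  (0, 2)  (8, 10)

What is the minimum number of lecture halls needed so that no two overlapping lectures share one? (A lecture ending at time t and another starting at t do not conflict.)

Count concurrent intervals with a sweep; the peak is the room count.
starts: [0, 4, 4, 8, 8, 8, 12]
ends:   [2, 6, 7, 9, 10, 11, 15]
s0→1 e2→0 s4→1 s4→2 e6→1 e7→0 s8→1 s8→2 s8→3  — peak 3.

3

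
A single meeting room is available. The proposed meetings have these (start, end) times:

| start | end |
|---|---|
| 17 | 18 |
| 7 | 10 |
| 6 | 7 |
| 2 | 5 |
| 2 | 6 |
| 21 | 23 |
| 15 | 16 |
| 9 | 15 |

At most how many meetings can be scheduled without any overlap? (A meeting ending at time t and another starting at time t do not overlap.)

6

By end time: (2,5), (2,6), (6,7), (7,10), (9,15), (15,16), (17,18), (21,23).
Pick (2,5); next start ≥ 5 → (6,7); next start ≥ 7 → (7,10); next start ≥ 10 → (15,16); next start ≥ 16 → (17,18); next start ≥ 18 → (21,23).
Selected 6 meetings.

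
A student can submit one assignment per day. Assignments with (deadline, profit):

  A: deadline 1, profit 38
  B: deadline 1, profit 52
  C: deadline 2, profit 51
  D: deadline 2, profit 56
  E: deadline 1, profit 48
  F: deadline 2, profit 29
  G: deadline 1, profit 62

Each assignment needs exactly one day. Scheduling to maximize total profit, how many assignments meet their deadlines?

2

By profit: G(d1,62), D(d2,56), B(d1,52), C(d2,51), E(d1,48), A(d1,38), F(d2,29)
G→slot 1; D→slot 2; B skipped; C skipped; E skipped; A skipped; F skipped.
2 of 7 scheduled.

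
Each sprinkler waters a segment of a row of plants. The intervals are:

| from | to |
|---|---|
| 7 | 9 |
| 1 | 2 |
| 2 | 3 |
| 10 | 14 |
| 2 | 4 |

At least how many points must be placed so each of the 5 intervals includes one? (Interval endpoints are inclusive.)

By right end: [1,2]  [2,3]  [2,4]  [7,9]  [10,14]
[1,2] uncovered → point at 2; [7,9] uncovered → point at 9; [10,14] uncovered → point at 14.
Points: 2, 9, 14 (3 total).

3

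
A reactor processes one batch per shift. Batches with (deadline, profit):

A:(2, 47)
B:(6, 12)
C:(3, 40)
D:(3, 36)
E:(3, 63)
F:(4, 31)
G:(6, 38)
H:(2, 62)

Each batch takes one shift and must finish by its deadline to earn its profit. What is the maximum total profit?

By profit: E(d3,63), H(d2,62), A(d2,47), C(d3,40), G(d6,38), D(d3,36), F(d4,31), B(d6,12)
E→slot 3; H→slot 2; A→slot 1; C skipped; G→slot 6; D skipped; F→slot 4; B→slot 5.
Profit = 47 + 62 + 63 + 31 + 12 + 38 = 253

253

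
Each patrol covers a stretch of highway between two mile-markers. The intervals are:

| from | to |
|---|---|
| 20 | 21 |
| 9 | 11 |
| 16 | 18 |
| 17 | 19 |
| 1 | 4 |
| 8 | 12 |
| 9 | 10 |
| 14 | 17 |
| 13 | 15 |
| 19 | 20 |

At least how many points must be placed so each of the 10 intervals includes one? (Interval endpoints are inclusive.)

5

Sorted: [1,4] [9,10] [9,11] [8,12] [13,15] [14,17] [16,18] [17,19] [19,20] [20,21]
{[1,4]} hit by 4; {[9,10],[9,11],[8,12]} hit by 10; {[13,15],[14,17]} hit by 15; {[16,18],[17,19]} hit by 18; {[19,20],[20,21]} hit by 20.
Points: 4, 10, 15, 18, 20 (5 total).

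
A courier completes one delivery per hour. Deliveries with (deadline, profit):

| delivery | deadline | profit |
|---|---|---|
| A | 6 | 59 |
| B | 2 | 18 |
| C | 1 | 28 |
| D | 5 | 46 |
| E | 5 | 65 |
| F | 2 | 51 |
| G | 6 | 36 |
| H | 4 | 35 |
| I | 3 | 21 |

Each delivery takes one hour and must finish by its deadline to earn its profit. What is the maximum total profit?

By profit: E(d5,65), A(d6,59), F(d2,51), D(d5,46), G(d6,36), H(d4,35), C(d1,28), I(d3,21), B(d2,18)
E→slot 5; A→slot 6; F→slot 2; D→slot 4; G→slot 3; H→slot 1; C skipped; I skipped; B skipped.
Profit = 35 + 51 + 36 + 46 + 65 + 59 = 292

292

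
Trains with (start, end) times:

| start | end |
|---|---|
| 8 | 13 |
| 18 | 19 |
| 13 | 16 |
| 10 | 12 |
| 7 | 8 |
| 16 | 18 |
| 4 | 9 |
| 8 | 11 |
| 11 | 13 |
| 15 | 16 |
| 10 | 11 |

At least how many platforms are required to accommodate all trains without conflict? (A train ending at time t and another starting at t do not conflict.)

The answer is the maximum number of intervals overlapping at any instant.
starts: [4, 7, 8, 8, 10, 10, 11, 13, 15, 16, 18]
ends:   [8, 9, 11, 11, 12, 13, 13, 16, 16, 18, 19]
s4→1 s7→2 e8→1 s8→2 s8→3 e9→2 s10→3 s10→4  — peak 4.

4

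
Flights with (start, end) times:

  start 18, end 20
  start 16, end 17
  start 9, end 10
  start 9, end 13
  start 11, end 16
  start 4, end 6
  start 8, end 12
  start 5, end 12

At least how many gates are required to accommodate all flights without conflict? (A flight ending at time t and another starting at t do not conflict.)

4

Count concurrent intervals with a sweep; the peak is the room count.
starts: [4, 5, 8, 9, 9, 11, 16, 18]
ends:   [6, 10, 12, 12, 13, 16, 17, 20]
s4→1 s5→2 e6→1 s8→2 s9→3 s9→4  — peak 4.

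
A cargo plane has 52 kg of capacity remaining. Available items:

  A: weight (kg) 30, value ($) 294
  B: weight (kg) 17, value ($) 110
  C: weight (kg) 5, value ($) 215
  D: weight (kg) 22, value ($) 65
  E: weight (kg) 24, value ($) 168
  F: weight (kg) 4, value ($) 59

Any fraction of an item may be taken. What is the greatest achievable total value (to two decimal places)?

Order: C (215/5=43.00) > F (59/4=14.75) > A (294/30=9.80) > E (168/24=7.00) > B (110/17=6.47) > D (65/22=2.95)
Fill: take C (5 @ 215) → take F (4 @ 59) → take A (30 @ 294) → take 13/24 of E → 91.00; 52/52 used.
Total value = 659.00

659.00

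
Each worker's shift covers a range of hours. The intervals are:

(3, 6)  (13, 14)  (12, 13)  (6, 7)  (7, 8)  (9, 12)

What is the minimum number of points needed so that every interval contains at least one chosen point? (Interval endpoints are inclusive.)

Process intervals by earliest right end; each time one isn't hit yet, stab at its right endpoint.
By right end: [3,6]  [6,7]  [7,8]  [9,12]  [12,13]  [13,14]
[3,6] uncovered → point at 6; [7,8] uncovered → point at 8; [9,12] uncovered → point at 12; [13,14] uncovered → point at 14.
Points: 6, 8, 12, 14 (4 total).

4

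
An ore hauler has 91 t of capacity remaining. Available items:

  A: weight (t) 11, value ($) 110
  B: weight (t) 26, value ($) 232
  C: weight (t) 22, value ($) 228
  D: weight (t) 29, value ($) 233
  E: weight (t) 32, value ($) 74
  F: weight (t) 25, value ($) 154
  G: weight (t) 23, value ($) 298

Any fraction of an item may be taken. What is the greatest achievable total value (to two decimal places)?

Sort by value per unit weight and fill in that order.
Ratios (sorted): G 12.96, C 10.36, A 10.00, B 8.92, D 8.03, F 6.16, E 2.31
take G (23 @ 298); take C (22 @ 228); take A (11 @ 110); take B (26 @ 232); take 9/29 of D → 72.31. Capacity used 91/91.
Total value = 940.31

940.31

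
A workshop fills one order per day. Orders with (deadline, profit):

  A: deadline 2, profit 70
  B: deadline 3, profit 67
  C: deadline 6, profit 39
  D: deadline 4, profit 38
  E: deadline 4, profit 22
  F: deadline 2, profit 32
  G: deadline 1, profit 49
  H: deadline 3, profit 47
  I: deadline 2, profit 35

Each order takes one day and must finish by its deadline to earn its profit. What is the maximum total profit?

By profit: A(d2,70), B(d3,67), G(d1,49), H(d3,47), C(d6,39), D(d4,38), I(d2,35), F(d2,32), E(d4,22)
A→slot 2; B→slot 3; G→slot 1; H skipped; C→slot 6; D→slot 4; I skipped; F skipped; E skipped.
Profit = 49 + 70 + 67 + 38 + 39 = 263

263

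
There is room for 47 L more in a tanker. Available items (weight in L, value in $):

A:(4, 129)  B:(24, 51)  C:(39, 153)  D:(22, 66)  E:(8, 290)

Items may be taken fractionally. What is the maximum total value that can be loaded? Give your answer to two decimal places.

556.31

Sort by value per unit weight and fill in that order.
Order: E (290/8=36.25) > A (129/4=32.25) > C (153/39=3.92) > D (66/22=3.00) > B (51/24=2.12)
Fill: take E (8 @ 290) → take A (4 @ 129) → take 35/39 of C → 137.31; 47/47 used.
Total value = 556.31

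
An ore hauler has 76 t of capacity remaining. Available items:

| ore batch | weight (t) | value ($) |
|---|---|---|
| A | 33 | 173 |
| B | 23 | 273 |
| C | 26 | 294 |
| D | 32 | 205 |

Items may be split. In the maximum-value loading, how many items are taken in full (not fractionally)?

Greedy by value/weight ratio, highest first.
Order: B (273/23=11.87) > C (294/26=11.31) > D (205/32=6.41) > A (173/33=5.24)
Fill: take B (23 @ 273) → take C (26 @ 294) → take 27/32 of D → 172.97; 76/76 used.
2 item(s) taken whole; one partial (take 27/32 of D).

2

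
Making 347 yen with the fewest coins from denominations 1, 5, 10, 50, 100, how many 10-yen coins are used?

4

347 = 3×100 + 4×10 + 1×5 + 2×1
Count of 10: 4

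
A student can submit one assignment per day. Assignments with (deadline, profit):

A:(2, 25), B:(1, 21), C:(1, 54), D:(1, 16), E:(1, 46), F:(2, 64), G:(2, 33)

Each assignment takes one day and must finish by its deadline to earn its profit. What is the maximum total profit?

118

By profit: F(d2,64), C(d1,54), E(d1,46), G(d2,33), A(d2,25), B(d1,21), D(d1,16)
F→slot 2; C→slot 1; E skipped; G skipped; A skipped; B skipped; D skipped.
Profit = 54 + 64 = 118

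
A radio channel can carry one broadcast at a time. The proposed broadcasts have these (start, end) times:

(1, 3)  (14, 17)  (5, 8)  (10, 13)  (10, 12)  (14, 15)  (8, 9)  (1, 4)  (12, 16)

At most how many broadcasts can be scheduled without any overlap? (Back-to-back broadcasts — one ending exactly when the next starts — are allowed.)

5

Sorted by end: (1,3)  (1,4)  (5,8)  (8,9)  (10,12)  (10,13)  (14,15)  (12,16)  (14,17)
take (1,3); take (5,8); take (8,9); take (10,12); take (14,15).
Selected 5 broadcasts.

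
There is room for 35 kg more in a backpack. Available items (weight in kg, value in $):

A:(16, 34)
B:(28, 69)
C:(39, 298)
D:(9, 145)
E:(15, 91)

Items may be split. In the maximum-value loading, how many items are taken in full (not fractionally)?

Greedy by value/weight ratio, highest first.
Order: D (145/9=16.11) > C (298/39=7.64) > E (91/15=6.07) > B (69/28=2.46) > A (34/16=2.12)
Fill: take D (9 @ 145) → take 26/39 of C → 198.67; 35/35 used.
1 item(s) taken whole; one partial (take 26/39 of C).

1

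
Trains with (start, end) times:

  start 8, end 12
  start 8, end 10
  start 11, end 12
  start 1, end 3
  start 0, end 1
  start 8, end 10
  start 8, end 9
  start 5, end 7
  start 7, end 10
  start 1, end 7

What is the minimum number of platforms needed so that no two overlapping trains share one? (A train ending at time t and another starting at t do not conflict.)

Events (time:±→running): 0:+→1 1:-→0 1:+→1 1:+→2 3:-→1 5:+→2 7:-→1 7:-→0 7:+→1 8:+→2 8:+→3 8:+→4 8:+→5 … peak 5.

5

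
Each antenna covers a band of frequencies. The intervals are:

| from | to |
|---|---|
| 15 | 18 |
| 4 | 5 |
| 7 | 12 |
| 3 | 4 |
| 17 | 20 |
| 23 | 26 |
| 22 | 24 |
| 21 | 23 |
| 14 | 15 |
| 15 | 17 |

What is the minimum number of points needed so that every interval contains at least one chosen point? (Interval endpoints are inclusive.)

By right end: [3,4]  [4,5]  [7,12]  [14,15]  [15,17]  [15,18]  [17,20]  [21,23]  [22,24]  [23,26]
[3,4] uncovered → point at 4; [7,12] uncovered → point at 12; [14,15] uncovered → point at 15; [17,20] uncovered → point at 20; [21,23] uncovered → point at 23.
Points: 4, 12, 15, 20, 23 (5 total).

5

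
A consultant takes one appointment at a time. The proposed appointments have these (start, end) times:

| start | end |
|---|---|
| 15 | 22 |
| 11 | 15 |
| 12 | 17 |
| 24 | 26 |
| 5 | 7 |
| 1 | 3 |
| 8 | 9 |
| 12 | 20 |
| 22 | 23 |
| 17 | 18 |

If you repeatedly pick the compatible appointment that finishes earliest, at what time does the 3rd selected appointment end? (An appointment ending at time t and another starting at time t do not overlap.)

Sort by end time and greedily take each interval whose start is ≥ the last chosen end.
Sorted by end: (1,3)  (5,7)  (8,9)  (11,15)  (12,17)  (17,18)  (12,20)  (15,22)  (22,23)  (24,26)
take (1,3); take (5,7); take (8,9); take (11,15); take (17,18); skip (15,22); take (22,23); take (24,26).
Selected: (1,3) (5,7) (8,9) (11,15) (17,18) (22,23) (24,26)

9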